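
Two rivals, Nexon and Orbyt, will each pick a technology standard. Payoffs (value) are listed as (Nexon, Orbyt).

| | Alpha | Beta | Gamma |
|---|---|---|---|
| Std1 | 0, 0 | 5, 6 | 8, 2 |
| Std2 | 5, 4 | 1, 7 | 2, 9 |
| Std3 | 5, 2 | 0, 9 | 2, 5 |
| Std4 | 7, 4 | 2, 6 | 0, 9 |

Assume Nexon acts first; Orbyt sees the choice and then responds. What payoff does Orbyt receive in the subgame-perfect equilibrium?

6

Work backward from Orbyt's decision.
- Std1: BR = Beta, leader payoff 5.
- Std2: BR = Gamma, leader payoff 2.
- Std3: BR = Beta, leader payoff 0.
- Std4: BR = Gamma, leader payoff 0.
Among 5, 2, 0, 0, the best is 5 at Std1. Subgame-perfect outcome: (Std1, Beta) with payoffs (5, 6).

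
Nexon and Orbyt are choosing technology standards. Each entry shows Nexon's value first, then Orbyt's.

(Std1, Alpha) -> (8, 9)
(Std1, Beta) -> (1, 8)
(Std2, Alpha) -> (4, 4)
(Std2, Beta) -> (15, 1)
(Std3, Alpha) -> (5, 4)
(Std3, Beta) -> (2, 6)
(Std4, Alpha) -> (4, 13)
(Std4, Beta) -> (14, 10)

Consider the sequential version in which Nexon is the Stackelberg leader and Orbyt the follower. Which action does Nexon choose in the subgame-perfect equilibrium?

Std1

Backward induction with Nexon moving first.
- Std1 → Orbyt plays Alpha (best of 9, 8); Nexon gets 8.
- Std2 → Orbyt plays Alpha (best of 4, 1); Nexon gets 4.
- Std3 → Orbyt plays Beta (best of 4, 6); Nexon gets 2.
- Std4 → Orbyt plays Alpha (best of 13, 10); Nexon gets 4.
Maximizing over 8, 4, 2, 4, Nexon chooses Std1. Subgame-perfect outcome: (Std1, Alpha) with payoffs (8, 9).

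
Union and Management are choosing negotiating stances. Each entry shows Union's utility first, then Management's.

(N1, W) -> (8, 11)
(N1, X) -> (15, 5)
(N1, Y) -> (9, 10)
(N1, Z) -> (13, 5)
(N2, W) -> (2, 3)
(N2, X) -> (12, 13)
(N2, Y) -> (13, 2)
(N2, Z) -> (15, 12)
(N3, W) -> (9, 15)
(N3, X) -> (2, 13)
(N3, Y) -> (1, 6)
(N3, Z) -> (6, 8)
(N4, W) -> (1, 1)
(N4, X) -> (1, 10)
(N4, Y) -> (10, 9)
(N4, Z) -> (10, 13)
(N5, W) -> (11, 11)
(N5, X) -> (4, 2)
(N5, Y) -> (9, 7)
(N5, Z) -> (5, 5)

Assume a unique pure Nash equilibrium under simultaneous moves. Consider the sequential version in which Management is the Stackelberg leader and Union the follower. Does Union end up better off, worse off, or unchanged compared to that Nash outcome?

better off

Union best-responds to each possible Management move:
- W: Union compares 8, 2, 9, 1, 11 and picks N5; Management would get 11.
- X: Union compares 15, 12, 2, 1, 4 and picks N1; Management would get 5.
- Y: Union compares 9, 13, 1, 10, 9 and picks N2; Management would get 2.
- Z: Union compares 13, 15, 6, 10, 5 and picks N2; Management would get 12.
Maximizing over 11, 5, 2, 12, Management chooses Z. Subgame-perfect outcome: (N2, Z) with payoffs (15, 12).
For the simultaneous game, intersect best replies.
Union's best replies: W→N5; X→N1; Y→N2; Z→N2.
Management's best replies: N1→W; N2→X; N3→W; N4→Z; N5→W.
The unique mutual best reply is (N5, W), giving (11, 11).
Union earns 15 sequentially versus 11 at the Nash outcome: better off.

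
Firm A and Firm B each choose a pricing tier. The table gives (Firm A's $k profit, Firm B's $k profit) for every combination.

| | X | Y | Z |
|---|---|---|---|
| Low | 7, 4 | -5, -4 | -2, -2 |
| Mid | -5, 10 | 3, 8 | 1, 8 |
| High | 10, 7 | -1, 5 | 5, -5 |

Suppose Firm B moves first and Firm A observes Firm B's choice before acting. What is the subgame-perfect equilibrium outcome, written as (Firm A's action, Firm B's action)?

Backward induction with Firm B moving first.
- X: Firm A compares 7, -5, 10 and picks High; Firm B would get 7.
- Y: Firm A compares -5, 3, -1 and picks Mid; Firm B would get 8.
- Z: Firm A compares -2, 1, 5 and picks High; Firm B would get -5.
Firm B's induced payoffs are 7, 8, -5, so Firm B commits to Y. Subgame-perfect outcome: (Mid, Y) with payoffs (3, 8).

(Mid, Y)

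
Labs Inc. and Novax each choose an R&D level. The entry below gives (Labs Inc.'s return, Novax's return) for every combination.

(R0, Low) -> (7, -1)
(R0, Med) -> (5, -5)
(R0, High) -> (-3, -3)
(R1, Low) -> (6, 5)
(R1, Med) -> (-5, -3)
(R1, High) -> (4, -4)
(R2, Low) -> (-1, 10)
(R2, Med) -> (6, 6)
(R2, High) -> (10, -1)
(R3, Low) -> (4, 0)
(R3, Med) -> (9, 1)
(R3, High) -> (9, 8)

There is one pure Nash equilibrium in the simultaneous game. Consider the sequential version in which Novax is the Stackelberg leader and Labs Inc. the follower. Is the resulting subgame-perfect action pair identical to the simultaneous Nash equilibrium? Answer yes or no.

Labs Inc. best-responds to each possible Novax move:
- Low: Labs Inc. compares 7, 6, -1, 4 and picks R0; Novax would get -1.
- Med: Labs Inc. compares 5, -5, 6, 9 and picks R3; Novax would get 1.
- High: Labs Inc. compares -3, 4, 10, 9 and picks R2; Novax would get -1.
Among -1, 1, -1, the best is 1 at Med. Subgame-perfect outcome: (R3, Med) with payoffs (9, 1).
Under simultaneous play:
Labs Inc.'s best replies: Low→R0; Med→R3; High→R2.
Novax's best replies: R0→Low; R1→Low; R2→Low; R3→High.
The unique mutual best reply is (R0, Low), giving (7, -1).
Sequential outcome (R3, Med) differs from the Nash profile (R0, Low).

no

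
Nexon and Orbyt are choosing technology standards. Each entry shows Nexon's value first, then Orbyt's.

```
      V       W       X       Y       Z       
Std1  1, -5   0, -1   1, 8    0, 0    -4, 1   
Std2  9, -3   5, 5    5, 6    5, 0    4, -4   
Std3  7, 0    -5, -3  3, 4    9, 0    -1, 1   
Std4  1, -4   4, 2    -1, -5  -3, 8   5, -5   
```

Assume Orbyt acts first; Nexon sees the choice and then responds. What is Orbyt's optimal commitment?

Solve by backward induction (Orbyt leads).
- V: BR = Std2, leader payoff -3.
- W: BR = Std2, leader payoff 5.
- X: BR = Std2, leader payoff 6.
- Y: BR = Std3, leader payoff 0.
- Z: BR = Std4, leader payoff -5.
Among -3, 5, 6, 0, -5, the best is 6 at X. Subgame-perfect outcome: (Std2, X) with payoffs (5, 6).

X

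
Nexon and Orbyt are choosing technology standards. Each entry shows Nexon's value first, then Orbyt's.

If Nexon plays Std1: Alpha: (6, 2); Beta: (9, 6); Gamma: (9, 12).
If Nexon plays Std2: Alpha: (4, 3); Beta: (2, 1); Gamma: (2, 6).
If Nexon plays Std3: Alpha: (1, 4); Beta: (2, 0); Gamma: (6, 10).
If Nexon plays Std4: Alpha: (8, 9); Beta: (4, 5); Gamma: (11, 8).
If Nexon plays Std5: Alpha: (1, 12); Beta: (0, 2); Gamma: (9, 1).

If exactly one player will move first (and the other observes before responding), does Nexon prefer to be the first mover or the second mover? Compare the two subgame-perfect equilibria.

first

If Nexon leads: Orbyt's best replies are Std1→Gamma, Std2→Gamma, Std3→Gamma, Std4→Alpha, Std5→Alpha; Nexon's induced payoffs 9, 2, 6, 8, 1; outcome (Std1, Gamma), payoffs (9, 12).
If Orbyt leads: Nexon's best replies are Alpha→Std4, Beta→Std1, Gamma→Std4; Orbyt's induced payoffs 9, 6, 8; outcome (Std4, Alpha), payoffs (8, 9).
Nexon gets 9 moving first and 8 moving second, so Nexon prefers to move first.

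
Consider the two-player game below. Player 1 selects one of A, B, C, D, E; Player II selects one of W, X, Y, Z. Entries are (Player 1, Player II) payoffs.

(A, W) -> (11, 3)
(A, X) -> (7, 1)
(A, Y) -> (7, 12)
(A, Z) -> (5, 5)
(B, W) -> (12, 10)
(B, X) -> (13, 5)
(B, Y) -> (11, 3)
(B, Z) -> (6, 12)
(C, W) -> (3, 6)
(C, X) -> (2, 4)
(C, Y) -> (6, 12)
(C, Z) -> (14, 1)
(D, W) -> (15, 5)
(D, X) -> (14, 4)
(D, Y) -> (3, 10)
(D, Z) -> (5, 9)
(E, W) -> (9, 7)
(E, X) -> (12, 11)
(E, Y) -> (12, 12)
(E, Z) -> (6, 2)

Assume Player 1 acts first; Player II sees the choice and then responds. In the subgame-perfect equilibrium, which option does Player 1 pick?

Backward induction with Player 1 moving first.
- A: Player II compares 3, 1, 12, 5 and picks Y; Player 1 would get 7.
- B: Player II compares 10, 5, 3, 12 and picks Z; Player 1 would get 6.
- C: Player II compares 6, 4, 12, 1 and picks Y; Player 1 would get 6.
- D: Player II compares 5, 4, 10, 9 and picks Y; Player 1 would get 3.
- E: Player II compares 7, 11, 12, 2 and picks Y; Player 1 would get 12.
Player 1's induced payoffs are 7, 6, 6, 3, 12, so Player 1 commits to E. Subgame-perfect outcome: (E, Y) with payoffs (12, 12).

E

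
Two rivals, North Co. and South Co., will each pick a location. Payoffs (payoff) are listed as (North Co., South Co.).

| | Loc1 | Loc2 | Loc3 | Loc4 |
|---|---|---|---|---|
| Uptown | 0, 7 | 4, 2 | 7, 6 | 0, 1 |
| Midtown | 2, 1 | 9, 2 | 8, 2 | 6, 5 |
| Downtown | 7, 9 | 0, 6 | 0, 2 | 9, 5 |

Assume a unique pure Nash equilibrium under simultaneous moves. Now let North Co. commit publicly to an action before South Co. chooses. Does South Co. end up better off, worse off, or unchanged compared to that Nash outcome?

Solve by backward induction (North Co. leads).
- Uptown: South Co. compares 7, 2, 6, 1 and picks Loc1; North Co. would get 0.
- Midtown: South Co. compares 1, 2, 2, 5 and picks Loc4; North Co. would get 6.
- Downtown: South Co. compares 9, 6, 2, 5 and picks Loc1; North Co. would get 7.
Among 0, 6, 7, the best is 7 at Downtown. Subgame-perfect outcome: (Downtown, Loc1) with payoffs (7, 9).
For the simultaneous game, intersect best replies.
North Co.'s best replies: Loc1→Downtown; Loc2→Midtown; Loc3→Midtown; Loc4→Downtown.
South Co.'s best replies: Uptown→Loc1; Midtown→Loc4; Downtown→Loc1.
Only (Downtown, Loc1) has each player best-responding; Nash payoffs (7, 9).
South Co. earns 9 sequentially versus 9 at the Nash outcome: unchanged.

unchanged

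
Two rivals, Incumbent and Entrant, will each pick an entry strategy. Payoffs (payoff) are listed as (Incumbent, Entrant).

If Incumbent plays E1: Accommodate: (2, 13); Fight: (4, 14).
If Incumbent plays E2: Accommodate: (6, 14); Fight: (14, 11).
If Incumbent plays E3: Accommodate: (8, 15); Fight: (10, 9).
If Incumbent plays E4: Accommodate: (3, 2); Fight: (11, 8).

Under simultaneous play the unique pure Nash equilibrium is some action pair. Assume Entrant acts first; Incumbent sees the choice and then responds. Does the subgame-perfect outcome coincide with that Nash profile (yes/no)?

Incumbent best-responds to each possible Entrant move:
- Accommodate: Incumbent compares 2, 6, 8, 3 and picks E3; Entrant would get 15.
- Fight: Incumbent compares 4, 14, 10, 11 and picks E2; Entrant would get 11.
Maximizing over 15, 11, Entrant chooses Accommodate. Subgame-perfect outcome: (E3, Accommodate) with payoffs (8, 15).
Under simultaneous play:
Incumbent's best replies: Accommodate→E3; Fight→E2.
Entrant's best replies: E1→Fight; E2→Accommodate; E3→Accommodate; E4→Fight.
Only (E3, Accommodate) has each player best-responding; Nash payoffs (8, 15).
Sequential outcome (E3, Accommodate) coincides with the Nash profile (E3, Accommodate).

yes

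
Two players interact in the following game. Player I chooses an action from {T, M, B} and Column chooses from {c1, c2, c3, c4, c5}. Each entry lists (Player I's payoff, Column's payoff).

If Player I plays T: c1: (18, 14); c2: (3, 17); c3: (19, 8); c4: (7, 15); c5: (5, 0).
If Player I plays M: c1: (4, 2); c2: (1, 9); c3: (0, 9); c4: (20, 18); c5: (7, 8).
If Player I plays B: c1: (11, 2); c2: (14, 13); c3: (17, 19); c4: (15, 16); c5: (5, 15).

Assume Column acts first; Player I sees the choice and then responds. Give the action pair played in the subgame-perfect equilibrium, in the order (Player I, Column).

Work backward from Player I's decision.
- c1: BR = T, leader payoff 14.
- c2: BR = B, leader payoff 13.
- c3: BR = T, leader payoff 8.
- c4: BR = M, leader payoff 18.
- c5: BR = M, leader payoff 8.
Column's induced payoffs are 14, 13, 8, 18, 8, so Column commits to c4. Subgame-perfect outcome: (M, c4) with payoffs (20, 18).

(M, c4)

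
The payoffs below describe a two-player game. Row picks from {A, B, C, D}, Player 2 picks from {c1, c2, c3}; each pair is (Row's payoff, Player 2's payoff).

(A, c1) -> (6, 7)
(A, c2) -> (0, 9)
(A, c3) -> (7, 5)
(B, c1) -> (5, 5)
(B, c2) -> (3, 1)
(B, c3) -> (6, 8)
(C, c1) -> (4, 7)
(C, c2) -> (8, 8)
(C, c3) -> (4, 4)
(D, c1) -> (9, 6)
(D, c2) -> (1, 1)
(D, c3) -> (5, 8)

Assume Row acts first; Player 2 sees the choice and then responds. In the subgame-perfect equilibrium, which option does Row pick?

C

Player 2 best-responds to each possible Row move:
- A → Player 2 plays c2 (best of 7, 9, 5); Row gets 0.
- B → Player 2 plays c3 (best of 5, 1, 8); Row gets 6.
- C → Player 2 plays c2 (best of 7, 8, 4); Row gets 8.
- D → Player 2 plays c3 (best of 6, 1, 8); Row gets 5.
Maximizing over 0, 6, 8, 5, Row chooses C. Subgame-perfect outcome: (C, c2) with payoffs (8, 8).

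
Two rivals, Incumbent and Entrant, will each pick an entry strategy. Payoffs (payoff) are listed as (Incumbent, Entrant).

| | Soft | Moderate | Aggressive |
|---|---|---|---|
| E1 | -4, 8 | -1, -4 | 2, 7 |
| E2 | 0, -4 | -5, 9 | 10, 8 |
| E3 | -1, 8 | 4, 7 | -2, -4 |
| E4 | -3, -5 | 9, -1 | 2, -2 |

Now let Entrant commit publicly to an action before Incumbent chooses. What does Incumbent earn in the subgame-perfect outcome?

10

Work backward from Incumbent's decision.
- Soft: BR = E2, leader payoff -4.
- Moderate: BR = E4, leader payoff -1.
- Aggressive: BR = E2, leader payoff 8.
Among -4, -1, 8, the best is 8 at Aggressive. Subgame-perfect outcome: (E2, Aggressive) with payoffs (10, 8).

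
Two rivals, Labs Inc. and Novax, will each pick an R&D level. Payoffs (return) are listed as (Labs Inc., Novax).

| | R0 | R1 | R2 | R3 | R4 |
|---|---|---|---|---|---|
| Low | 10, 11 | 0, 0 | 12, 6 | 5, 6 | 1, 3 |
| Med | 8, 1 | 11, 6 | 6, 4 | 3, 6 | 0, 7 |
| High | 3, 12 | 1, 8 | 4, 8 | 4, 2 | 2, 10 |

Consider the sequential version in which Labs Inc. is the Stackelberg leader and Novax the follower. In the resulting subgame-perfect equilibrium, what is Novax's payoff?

Solve by backward induction (Labs Inc. leads).
- Low: BR = R0, leader payoff 10.
- Med: BR = R4, leader payoff 0.
- High: BR = R0, leader payoff 3.
Among 10, 0, 3, the best is 10 at Low. Subgame-perfect outcome: (Low, R0) with payoffs (10, 11).

11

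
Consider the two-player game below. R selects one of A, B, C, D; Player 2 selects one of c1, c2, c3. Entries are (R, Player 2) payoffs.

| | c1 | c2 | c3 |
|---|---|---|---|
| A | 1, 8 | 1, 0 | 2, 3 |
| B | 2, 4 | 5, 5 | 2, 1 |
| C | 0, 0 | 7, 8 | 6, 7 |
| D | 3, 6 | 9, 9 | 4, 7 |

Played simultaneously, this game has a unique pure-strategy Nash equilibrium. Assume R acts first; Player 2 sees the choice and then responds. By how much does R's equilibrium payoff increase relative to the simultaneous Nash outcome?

Player 2 best-responds to each possible R move:
- A → Player 2 plays c1 (best of 8, 0, 3); R gets 1.
- B → Player 2 plays c2 (best of 4, 5, 1); R gets 5.
- C → Player 2 plays c2 (best of 0, 8, 7); R gets 7.
- D → Player 2 plays c2 (best of 6, 9, 7); R gets 9.
R's induced payoffs are 1, 5, 7, 9, so R commits to D. Subgame-perfect outcome: (D, c2) with payoffs (9, 9).
For the simultaneous game, intersect best replies.
R's best replies: c1→D; c2→D; c3→C.
Player 2's best replies: A→c1; B→c2; C→c2; D→c2.
Only (D, c2) has each player best-responding; Nash payoffs (9, 9).
R's commitment gain: 9 − 9 = 0.

0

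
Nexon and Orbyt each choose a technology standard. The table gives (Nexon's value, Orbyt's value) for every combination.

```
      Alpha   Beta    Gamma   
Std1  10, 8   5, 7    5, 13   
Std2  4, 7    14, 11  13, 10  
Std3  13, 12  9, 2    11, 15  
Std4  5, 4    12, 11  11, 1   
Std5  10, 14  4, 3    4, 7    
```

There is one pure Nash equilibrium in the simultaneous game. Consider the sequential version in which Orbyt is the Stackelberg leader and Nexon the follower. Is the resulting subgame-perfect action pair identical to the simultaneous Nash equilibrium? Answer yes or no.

no

Solve by backward induction (Orbyt leads).
- Alpha: BR = Std3, leader payoff 12.
- Beta: BR = Std2, leader payoff 11.
- Gamma: BR = Std2, leader payoff 10.
Among 12, 11, 10, the best is 12 at Alpha. Subgame-perfect outcome: (Std3, Alpha) with payoffs (13, 12).
For the simultaneous game, intersect best replies.
Nexon's best replies: Alpha→Std3; Beta→Std2; Gamma→Std2.
Orbyt's best replies: Std1→Gamma; Std2→Beta; Std3→Gamma; Std4→Beta; Std5→Alpha.
The unique mutual best reply is (Std2, Beta), giving (14, 11).
Sequential outcome (Std3, Alpha) differs from the Nash profile (Std2, Beta).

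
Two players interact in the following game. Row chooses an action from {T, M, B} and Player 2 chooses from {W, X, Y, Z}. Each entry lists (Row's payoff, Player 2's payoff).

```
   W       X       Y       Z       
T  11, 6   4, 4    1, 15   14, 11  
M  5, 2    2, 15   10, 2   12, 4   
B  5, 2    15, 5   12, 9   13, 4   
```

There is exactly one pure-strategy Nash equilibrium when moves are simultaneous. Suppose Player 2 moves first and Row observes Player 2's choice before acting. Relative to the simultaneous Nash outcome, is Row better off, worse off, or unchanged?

better off

Backward induction with Player 2 moving first.
- W → Row plays T (best of 11, 5, 5); Player 2 gets 6.
- X → Row plays B (best of 4, 2, 15); Player 2 gets 5.
- Y → Row plays B (best of 1, 10, 12); Player 2 gets 9.
- Z → Row plays T (best of 14, 12, 13); Player 2 gets 11.
Player 2's induced payoffs are 6, 5, 9, 11, so Player 2 commits to Z. Subgame-perfect outcome: (T, Z) with payoffs (14, 11).
Under simultaneous play:
Row's best replies: W→T; X→B; Y→B; Z→T.
Player 2's best replies: T→Y; M→X; B→Y.
The unique mutual best reply is (B, Y), giving (12, 9).
Row earns 14 sequentially versus 12 at the Nash outcome: better off.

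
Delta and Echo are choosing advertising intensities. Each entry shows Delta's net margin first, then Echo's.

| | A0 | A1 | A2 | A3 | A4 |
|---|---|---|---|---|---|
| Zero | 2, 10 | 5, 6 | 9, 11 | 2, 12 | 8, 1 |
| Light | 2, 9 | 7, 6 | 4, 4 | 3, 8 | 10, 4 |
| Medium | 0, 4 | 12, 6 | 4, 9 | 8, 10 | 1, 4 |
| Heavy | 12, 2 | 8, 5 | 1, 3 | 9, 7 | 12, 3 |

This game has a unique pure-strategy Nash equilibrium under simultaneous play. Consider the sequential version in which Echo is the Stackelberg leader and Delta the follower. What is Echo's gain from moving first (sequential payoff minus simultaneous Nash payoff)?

Solve by backward induction (Echo leads).
- A0: BR = Heavy, leader payoff 2.
- A1: BR = Medium, leader payoff 6.
- A2: BR = Zero, leader payoff 11.
- A3: BR = Heavy, leader payoff 7.
- A4: BR = Heavy, leader payoff 3.
Echo's induced payoffs are 2, 6, 11, 7, 3, so Echo commits to A2. Subgame-perfect outcome: (Zero, A2) with payoffs (9, 11).
Under simultaneous play:
Delta's best replies: A0→Heavy; A1→Medium; A2→Zero; A3→Heavy; A4→Heavy.
Echo's best replies: Zero→A3; Light→A0; Medium→A3; Heavy→A3.
Only (Heavy, A3) has each player best-responding; Nash payoffs (9, 7).
Echo's commitment gain: 11 − 7 = 4.

4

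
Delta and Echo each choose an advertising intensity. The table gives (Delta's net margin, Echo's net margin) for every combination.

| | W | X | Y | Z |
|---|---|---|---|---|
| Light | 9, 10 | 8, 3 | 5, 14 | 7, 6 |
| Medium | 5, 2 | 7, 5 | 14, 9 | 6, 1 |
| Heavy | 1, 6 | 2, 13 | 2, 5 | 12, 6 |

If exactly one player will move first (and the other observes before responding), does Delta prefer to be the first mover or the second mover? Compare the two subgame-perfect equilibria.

first

If Delta leads: Echo's best replies are Light→Y, Medium→Y, Heavy→X; Delta's induced payoffs 5, 14, 2; outcome (Medium, Y), payoffs (14, 9).
If Echo leads: Delta's best replies are W→Light, X→Light, Y→Medium, Z→Heavy; Echo's induced payoffs 10, 3, 9, 6; outcome (Light, W), payoffs (9, 10).
Delta gets 14 moving first and 9 moving second, so Delta prefers to move first.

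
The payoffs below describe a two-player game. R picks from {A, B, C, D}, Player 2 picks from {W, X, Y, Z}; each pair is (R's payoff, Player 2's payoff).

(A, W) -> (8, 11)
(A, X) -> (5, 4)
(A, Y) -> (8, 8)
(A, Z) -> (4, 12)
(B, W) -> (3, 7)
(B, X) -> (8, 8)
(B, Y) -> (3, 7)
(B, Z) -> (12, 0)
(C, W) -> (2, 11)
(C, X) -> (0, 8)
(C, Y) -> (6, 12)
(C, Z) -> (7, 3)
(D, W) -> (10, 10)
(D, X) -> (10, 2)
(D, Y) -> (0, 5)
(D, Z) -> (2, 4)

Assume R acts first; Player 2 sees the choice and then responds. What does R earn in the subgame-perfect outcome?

Backward induction with R moving first.
- A → Player 2 plays Z (best of 11, 4, 8, 12); R gets 4.
- B → Player 2 plays X (best of 7, 8, 7, 0); R gets 8.
- C → Player 2 plays Y (best of 11, 8, 12, 3); R gets 6.
- D → Player 2 plays W (best of 10, 2, 5, 4); R gets 10.
Among 4, 8, 6, 10, the best is 10 at D. Subgame-perfect outcome: (D, W) with payoffs (10, 10).

10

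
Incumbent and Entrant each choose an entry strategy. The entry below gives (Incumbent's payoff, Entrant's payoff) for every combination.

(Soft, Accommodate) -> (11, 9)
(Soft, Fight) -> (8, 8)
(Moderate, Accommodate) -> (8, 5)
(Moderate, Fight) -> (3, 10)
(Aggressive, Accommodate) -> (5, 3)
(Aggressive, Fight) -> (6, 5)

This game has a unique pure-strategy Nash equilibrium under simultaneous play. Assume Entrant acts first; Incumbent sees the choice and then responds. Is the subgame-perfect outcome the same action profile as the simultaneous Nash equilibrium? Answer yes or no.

Work backward from Incumbent's decision.
- Accommodate: Incumbent compares 11, 8, 5 and picks Soft; Entrant would get 9.
- Fight: Incumbent compares 8, 3, 6 and picks Soft; Entrant would get 8.
Among 9, 8, the best is 9 at Accommodate. Subgame-perfect outcome: (Soft, Accommodate) with payoffs (11, 9).
Under simultaneous play:
Incumbent's best replies: Accommodate→Soft; Fight→Soft.
Entrant's best replies: Soft→Accommodate; Moderate→Fight; Aggressive→Fight.
The unique mutual best reply is (Soft, Accommodate), giving (11, 9).
Sequential outcome (Soft, Accommodate) coincides with the Nash profile (Soft, Accommodate).

yes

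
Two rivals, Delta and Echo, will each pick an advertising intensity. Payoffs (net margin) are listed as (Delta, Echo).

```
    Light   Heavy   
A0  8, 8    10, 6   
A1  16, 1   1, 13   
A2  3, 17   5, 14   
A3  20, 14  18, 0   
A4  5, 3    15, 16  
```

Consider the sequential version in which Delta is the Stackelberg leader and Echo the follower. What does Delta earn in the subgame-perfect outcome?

Backward induction with Delta moving first.
- A0: Echo compares 8, 6 and picks Light; Delta would get 8.
- A1: Echo compares 1, 13 and picks Heavy; Delta would get 1.
- A2: Echo compares 17, 14 and picks Light; Delta would get 3.
- A3: Echo compares 14, 0 and picks Light; Delta would get 20.
- A4: Echo compares 3, 16 and picks Heavy; Delta would get 15.
Among 8, 1, 3, 20, 15, the best is 20 at A3. Subgame-perfect outcome: (A3, Light) with payoffs (20, 14).

20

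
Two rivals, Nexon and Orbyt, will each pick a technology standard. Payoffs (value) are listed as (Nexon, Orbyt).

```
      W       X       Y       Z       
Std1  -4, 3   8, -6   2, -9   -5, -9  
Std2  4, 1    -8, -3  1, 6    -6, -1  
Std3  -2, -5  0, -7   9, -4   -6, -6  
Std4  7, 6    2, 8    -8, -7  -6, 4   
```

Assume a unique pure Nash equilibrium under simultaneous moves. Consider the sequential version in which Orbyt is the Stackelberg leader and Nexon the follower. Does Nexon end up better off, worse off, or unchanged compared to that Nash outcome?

worse off

Solve by backward induction (Orbyt leads).
- W: Nexon compares -4, 4, -2, 7 and picks Std4; Orbyt would get 6.
- X: Nexon compares 8, -8, 0, 2 and picks Std1; Orbyt would get -6.
- Y: Nexon compares 2, 1, 9, -8 and picks Std3; Orbyt would get -4.
- Z: Nexon compares -5, -6, -6, -6 and picks Std1; Orbyt would get -9.
Maximizing over 6, -6, -4, -9, Orbyt chooses W. Subgame-perfect outcome: (Std4, W) with payoffs (7, 6).
Under simultaneous play:
Nexon's best replies: W→Std4; X→Std1; Y→Std3; Z→Std1.
Orbyt's best replies: Std1→W; Std2→Y; Std3→Y; Std4→X.
Only (Std3, Y) has each player best-responding; Nash payoffs (9, -4).
Nexon earns 7 sequentially versus 9 at the Nash outcome: worse off.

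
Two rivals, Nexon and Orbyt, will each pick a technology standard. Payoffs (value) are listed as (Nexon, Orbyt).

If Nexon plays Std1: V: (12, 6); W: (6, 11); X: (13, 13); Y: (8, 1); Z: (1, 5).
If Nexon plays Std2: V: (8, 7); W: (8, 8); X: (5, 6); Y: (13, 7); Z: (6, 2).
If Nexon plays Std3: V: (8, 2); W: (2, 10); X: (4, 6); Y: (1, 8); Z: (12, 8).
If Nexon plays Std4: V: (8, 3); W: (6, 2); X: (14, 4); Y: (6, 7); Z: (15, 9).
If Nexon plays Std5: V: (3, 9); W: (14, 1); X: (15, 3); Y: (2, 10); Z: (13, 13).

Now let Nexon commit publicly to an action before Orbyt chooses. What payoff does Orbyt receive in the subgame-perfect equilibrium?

Backward induction with Nexon moving first.
- Std1: BR = X, leader payoff 13.
- Std2: BR = W, leader payoff 8.
- Std3: BR = W, leader payoff 2.
- Std4: BR = Z, leader payoff 15.
- Std5: BR = Z, leader payoff 13.
Among 13, 8, 2, 15, 13, the best is 15 at Std4. Subgame-perfect outcome: (Std4, Z) with payoffs (15, 9).

9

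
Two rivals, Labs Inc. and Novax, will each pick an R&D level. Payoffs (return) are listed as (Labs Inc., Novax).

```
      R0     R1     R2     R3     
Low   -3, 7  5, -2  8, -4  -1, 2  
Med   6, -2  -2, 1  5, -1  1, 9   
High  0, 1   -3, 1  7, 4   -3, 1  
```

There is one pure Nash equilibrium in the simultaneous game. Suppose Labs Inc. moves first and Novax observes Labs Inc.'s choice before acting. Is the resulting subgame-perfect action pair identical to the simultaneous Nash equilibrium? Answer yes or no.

Backward induction with Labs Inc. moving first.
- Low → Novax plays R0 (best of 7, -2, -4, 2); Labs Inc. gets -3.
- Med → Novax plays R3 (best of -2, 1, -1, 9); Labs Inc. gets 1.
- High → Novax plays R2 (best of 1, 1, 4, 1); Labs Inc. gets 7.
Maximizing over -3, 1, 7, Labs Inc. chooses High. Subgame-perfect outcome: (High, R2) with payoffs (7, 4).
Under simultaneous play:
Labs Inc.'s best replies: R0→Med; R1→Low; R2→Low; R3→Med.
Novax's best replies: Low→R0; Med→R3; High→R2.
The unique mutual best reply is (Med, R3), giving (1, 9).
Sequential outcome (High, R2) differs from the Nash profile (Med, R3).

no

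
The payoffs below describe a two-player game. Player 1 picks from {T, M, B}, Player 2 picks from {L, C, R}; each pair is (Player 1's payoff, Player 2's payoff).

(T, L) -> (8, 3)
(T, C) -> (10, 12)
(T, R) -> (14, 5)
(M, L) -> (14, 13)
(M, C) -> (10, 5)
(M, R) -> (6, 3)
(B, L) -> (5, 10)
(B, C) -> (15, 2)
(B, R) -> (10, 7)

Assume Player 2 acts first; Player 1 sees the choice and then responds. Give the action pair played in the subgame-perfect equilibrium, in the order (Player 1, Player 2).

(M, L)

Backward induction with Player 2 moving first.
- L: BR = M, leader payoff 13.
- C: BR = B, leader payoff 2.
- R: BR = T, leader payoff 5.
Player 2's induced payoffs are 13, 2, 5, so Player 2 commits to L. Subgame-perfect outcome: (M, L) with payoffs (14, 13).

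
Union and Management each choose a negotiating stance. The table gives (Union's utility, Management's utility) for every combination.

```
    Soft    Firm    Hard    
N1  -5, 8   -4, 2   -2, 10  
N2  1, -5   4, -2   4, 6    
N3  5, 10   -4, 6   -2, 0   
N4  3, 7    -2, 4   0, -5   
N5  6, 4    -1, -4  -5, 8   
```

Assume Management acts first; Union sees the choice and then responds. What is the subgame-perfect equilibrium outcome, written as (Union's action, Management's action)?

Union best-responds to each possible Management move:
- Soft: BR = N5, leader payoff 4.
- Firm: BR = N2, leader payoff -2.
- Hard: BR = N2, leader payoff 6.
Among 4, -2, 6, the best is 6 at Hard. Subgame-perfect outcome: (N2, Hard) with payoffs (4, 6).

(N2, Hard)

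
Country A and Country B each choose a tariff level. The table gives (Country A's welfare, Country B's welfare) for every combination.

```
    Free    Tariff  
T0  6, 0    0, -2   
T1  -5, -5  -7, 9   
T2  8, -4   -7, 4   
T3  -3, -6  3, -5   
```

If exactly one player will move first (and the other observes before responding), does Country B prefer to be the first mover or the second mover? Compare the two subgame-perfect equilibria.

second

If Country A leads: Country B's best replies are T0→Free, T1→Tariff, T2→Tariff, T3→Tariff; Country A's induced payoffs 6, -7, -7, 3; outcome (T0, Free), payoffs (6, 0).
If Country B leads: Country A's best replies are Free→T2, Tariff→T3; Country B's induced payoffs -4, -5; outcome (T2, Free), payoffs (8, -4).
Country B gets -4 moving first and 0 moving second, so Country B prefers to move second.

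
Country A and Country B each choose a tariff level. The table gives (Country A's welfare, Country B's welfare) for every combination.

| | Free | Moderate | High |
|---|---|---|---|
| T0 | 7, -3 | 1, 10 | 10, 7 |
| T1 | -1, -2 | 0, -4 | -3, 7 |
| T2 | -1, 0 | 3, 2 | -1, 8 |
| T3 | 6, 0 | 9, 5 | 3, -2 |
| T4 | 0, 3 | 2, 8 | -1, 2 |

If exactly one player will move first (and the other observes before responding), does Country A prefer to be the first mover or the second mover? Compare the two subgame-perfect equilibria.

If Country A leads: Country B's best replies are T0→Moderate, T1→High, T2→High, T3→Moderate, T4→Moderate; Country A's induced payoffs 1, -3, -1, 9, 2; outcome (T3, Moderate), payoffs (9, 5).
If Country B leads: Country A's best replies are Free→T0, Moderate→T3, High→T0; Country B's induced payoffs -3, 5, 7; outcome (T0, High), payoffs (10, 7).
Country A gets 9 moving first and 10 moving second, so Country A prefers to move second.

second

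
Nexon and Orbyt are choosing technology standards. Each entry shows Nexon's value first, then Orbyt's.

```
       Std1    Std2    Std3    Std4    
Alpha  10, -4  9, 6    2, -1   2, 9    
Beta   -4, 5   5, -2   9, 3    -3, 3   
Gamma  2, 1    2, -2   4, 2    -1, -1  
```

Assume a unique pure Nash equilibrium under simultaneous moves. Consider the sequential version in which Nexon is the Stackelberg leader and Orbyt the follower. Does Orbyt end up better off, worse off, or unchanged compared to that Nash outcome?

worse off

Solve by backward induction (Nexon leads).
- Alpha: BR = Std4, leader payoff 2.
- Beta: BR = Std1, leader payoff -4.
- Gamma: BR = Std3, leader payoff 4.
Among 2, -4, 4, the best is 4 at Gamma. Subgame-perfect outcome: (Gamma, Std3) with payoffs (4, 2).
For the simultaneous game, intersect best replies.
Nexon's best replies: Std1→Alpha; Std2→Alpha; Std3→Beta; Std4→Alpha.
Orbyt's best replies: Alpha→Std4; Beta→Std1; Gamma→Std3.
Only (Alpha, Std4) has each player best-responding; Nash payoffs (2, 9).
Orbyt earns 2 sequentially versus 9 at the Nash outcome: worse off.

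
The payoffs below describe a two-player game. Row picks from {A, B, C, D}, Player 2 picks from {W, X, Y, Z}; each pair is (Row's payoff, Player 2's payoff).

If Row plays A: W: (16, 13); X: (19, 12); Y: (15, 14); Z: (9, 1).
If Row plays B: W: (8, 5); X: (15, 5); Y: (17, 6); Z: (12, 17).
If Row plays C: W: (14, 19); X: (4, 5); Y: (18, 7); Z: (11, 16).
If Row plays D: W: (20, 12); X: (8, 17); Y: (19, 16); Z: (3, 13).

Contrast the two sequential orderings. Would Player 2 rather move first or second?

first

If Row leads: Player 2's best replies are A→Y, B→Z, C→W, D→X; Row's induced payoffs 15, 12, 14, 8; outcome (A, Y), payoffs (15, 14).
If Player 2 leads: Row's best replies are W→D, X→A, Y→D, Z→B; Player 2's induced payoffs 12, 12, 16, 17; outcome (B, Z), payoffs (12, 17).
Player 2 gets 17 moving first and 14 moving second, so Player 2 prefers to move first.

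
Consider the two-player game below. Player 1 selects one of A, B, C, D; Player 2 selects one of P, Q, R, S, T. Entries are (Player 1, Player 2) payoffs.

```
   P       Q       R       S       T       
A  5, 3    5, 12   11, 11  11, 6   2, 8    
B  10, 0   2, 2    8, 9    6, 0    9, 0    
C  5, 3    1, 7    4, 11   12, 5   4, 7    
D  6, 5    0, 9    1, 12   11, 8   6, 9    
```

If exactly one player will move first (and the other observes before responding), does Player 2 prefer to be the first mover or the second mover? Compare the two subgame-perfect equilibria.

first

If Player 1 leads: Player 2's best replies are A→Q, B→R, C→R, D→R; Player 1's induced payoffs 5, 8, 4, 1; outcome (B, R), payoffs (8, 9).
If Player 2 leads: Player 1's best replies are P→B, Q→A, R→A, S→C, T→B; Player 2's induced payoffs 0, 12, 11, 5, 0; outcome (A, Q), payoffs (5, 12).
Player 2 gets 12 moving first and 9 moving second, so Player 2 prefers to move first.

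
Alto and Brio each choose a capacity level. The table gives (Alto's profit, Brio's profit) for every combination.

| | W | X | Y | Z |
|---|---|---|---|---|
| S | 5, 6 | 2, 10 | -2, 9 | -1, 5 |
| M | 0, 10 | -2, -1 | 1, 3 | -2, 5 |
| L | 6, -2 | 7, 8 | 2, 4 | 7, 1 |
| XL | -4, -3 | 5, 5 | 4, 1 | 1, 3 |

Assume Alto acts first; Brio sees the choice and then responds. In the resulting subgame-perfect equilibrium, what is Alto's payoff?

Brio best-responds to each possible Alto move:
- S: BR = X, leader payoff 2.
- M: BR = W, leader payoff 0.
- L: BR = X, leader payoff 7.
- XL: BR = X, leader payoff 5.
Among 2, 0, 7, 5, the best is 7 at L. Subgame-perfect outcome: (L, X) with payoffs (7, 8).

7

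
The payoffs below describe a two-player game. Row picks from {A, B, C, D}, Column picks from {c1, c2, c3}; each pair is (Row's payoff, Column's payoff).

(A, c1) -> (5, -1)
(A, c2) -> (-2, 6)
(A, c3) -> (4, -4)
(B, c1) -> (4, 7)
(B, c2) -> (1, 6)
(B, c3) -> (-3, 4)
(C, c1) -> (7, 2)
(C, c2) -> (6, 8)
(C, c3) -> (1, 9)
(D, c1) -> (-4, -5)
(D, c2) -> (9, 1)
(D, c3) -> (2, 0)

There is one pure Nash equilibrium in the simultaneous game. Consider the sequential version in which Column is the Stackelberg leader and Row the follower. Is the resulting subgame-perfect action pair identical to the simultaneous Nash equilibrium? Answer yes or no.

no

Backward induction with Column moving first.
- c1: Row compares 5, 4, 7, -4 and picks C; Column would get 2.
- c2: Row compares -2, 1, 6, 9 and picks D; Column would get 1.
- c3: Row compares 4, -3, 1, 2 and picks A; Column would get -4.
Maximizing over 2, 1, -4, Column chooses c1. Subgame-perfect outcome: (C, c1) with payoffs (7, 2).
Now find the simultaneous Nash equilibrium.
Row's best replies: c1→C; c2→D; c3→A.
Column's best replies: A→c2; B→c1; C→c3; D→c2.
The unique mutual best reply is (D, c2), giving (9, 1).
Sequential outcome (C, c1) differs from the Nash profile (D, c2).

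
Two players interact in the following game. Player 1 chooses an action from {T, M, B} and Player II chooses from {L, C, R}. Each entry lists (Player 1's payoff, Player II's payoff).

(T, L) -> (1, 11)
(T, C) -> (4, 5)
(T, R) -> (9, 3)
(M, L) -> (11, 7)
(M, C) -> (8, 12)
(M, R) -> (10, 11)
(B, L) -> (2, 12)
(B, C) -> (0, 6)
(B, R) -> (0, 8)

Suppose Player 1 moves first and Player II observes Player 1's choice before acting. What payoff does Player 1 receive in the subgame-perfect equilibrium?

8

Solve by backward induction (Player 1 leads).
- T: BR = L, leader payoff 1.
- M: BR = C, leader payoff 8.
- B: BR = L, leader payoff 2.
Among 1, 8, 2, the best is 8 at M. Subgame-perfect outcome: (M, C) with payoffs (8, 12).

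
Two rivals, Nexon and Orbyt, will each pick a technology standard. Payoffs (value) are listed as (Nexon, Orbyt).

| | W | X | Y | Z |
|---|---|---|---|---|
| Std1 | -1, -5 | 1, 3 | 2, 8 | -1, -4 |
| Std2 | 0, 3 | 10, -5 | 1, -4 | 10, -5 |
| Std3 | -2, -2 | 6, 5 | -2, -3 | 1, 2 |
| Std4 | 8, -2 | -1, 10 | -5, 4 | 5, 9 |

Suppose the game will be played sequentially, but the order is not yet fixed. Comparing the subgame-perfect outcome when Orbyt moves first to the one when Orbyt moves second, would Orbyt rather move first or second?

first

If Nexon leads: Orbyt's best replies are Std1→Y, Std2→W, Std3→X, Std4→X; Nexon's induced payoffs 2, 0, 6, -1; outcome (Std3, X), payoffs (6, 5).
If Orbyt leads: Nexon's best replies are W→Std4, X→Std2, Y→Std1, Z→Std2; Orbyt's induced payoffs -2, -5, 8, -5; outcome (Std1, Y), payoffs (2, 8).
Orbyt gets 8 moving first and 5 moving second, so Orbyt prefers to move first.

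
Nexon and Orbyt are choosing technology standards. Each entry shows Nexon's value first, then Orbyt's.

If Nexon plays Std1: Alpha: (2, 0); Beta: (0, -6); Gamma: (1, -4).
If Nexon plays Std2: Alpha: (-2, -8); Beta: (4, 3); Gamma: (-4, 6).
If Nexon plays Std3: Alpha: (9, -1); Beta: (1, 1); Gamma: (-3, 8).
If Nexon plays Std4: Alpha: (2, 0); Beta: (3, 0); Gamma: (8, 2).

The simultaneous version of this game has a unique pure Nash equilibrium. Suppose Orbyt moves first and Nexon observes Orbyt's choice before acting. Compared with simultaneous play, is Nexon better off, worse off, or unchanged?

Nexon best-responds to each possible Orbyt move:
- Alpha: Nexon compares 2, -2, 9, 2 and picks Std3; Orbyt would get -1.
- Beta: Nexon compares 0, 4, 1, 3 and picks Std2; Orbyt would get 3.
- Gamma: Nexon compares 1, -4, -3, 8 and picks Std4; Orbyt would get 2.
Orbyt's induced payoffs are -1, 3, 2, so Orbyt commits to Beta. Subgame-perfect outcome: (Std2, Beta) with payoffs (4, 3).
For the simultaneous game, intersect best replies.
Nexon's best replies: Alpha→Std3; Beta→Std2; Gamma→Std4.
Orbyt's best replies: Std1→Alpha; Std2→Gamma; Std3→Gamma; Std4→Gamma.
The unique mutual best reply is (Std4, Gamma), giving (8, 2).
Nexon earns 4 sequentially versus 8 at the Nash outcome: worse off.

worse off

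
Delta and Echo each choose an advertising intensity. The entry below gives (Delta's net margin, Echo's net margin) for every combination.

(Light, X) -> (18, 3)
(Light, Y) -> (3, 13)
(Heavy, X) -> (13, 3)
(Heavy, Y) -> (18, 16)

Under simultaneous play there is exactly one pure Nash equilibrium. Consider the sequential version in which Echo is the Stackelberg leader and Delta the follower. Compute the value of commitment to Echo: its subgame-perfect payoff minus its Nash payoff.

Solve by backward induction (Echo leads).
- X: BR = Light, leader payoff 3.
- Y: BR = Heavy, leader payoff 16.
Maximizing over 3, 16, Echo chooses Y. Subgame-perfect outcome: (Heavy, Y) with payoffs (18, 16).
For the simultaneous game, intersect best replies.
Delta's best replies: X→Light; Y→Heavy.
Echo's best replies: Light→Y; Heavy→Y.
Only (Heavy, Y) has each player best-responding; Nash payoffs (18, 16).
Echo's commitment gain: 16 − 16 = 0.

0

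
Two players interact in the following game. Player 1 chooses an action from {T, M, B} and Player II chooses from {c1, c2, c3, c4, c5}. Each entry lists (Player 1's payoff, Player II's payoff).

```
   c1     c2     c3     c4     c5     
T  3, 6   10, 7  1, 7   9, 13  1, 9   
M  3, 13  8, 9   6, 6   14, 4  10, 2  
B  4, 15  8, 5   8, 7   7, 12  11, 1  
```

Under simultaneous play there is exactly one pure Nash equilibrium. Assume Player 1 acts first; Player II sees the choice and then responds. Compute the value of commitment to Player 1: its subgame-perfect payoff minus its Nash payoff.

Player II best-responds to each possible Player 1 move:
- T: BR = c4, leader payoff 9.
- M: BR = c1, leader payoff 3.
- B: BR = c1, leader payoff 4.
Maximizing over 9, 3, 4, Player 1 chooses T. Subgame-perfect outcome: (T, c4) with payoffs (9, 13).
Under simultaneous play:
Player 1's best replies: c1→B; c2→T; c3→B; c4→M; c5→B.
Player II's best replies: T→c4; M→c1; B→c1.
The unique mutual best reply is (B, c1), giving (4, 15).
Player 1's commitment gain: 9 − 4 = 5.

5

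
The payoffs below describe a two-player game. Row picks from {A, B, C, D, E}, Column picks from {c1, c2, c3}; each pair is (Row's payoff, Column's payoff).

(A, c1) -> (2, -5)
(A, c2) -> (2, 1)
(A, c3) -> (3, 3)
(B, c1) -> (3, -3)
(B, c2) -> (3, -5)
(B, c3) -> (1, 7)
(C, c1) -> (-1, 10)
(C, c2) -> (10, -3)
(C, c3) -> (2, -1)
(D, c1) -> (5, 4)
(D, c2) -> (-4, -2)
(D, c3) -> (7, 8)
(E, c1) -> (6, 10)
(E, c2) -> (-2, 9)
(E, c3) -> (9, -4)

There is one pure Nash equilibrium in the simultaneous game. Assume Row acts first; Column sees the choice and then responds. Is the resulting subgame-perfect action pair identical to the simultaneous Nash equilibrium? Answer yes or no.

Solve by backward induction (Row leads).
- A: Column compares -5, 1, 3 and picks c3; Row would get 3.
- B: Column compares -3, -5, 7 and picks c3; Row would get 1.
- C: Column compares 10, -3, -1 and picks c1; Row would get -1.
- D: Column compares 4, -2, 8 and picks c3; Row would get 7.
- E: Column compares 10, 9, -4 and picks c1; Row would get 6.
Row's induced payoffs are 3, 1, -1, 7, 6, so Row commits to D. Subgame-perfect outcome: (D, c3) with payoffs (7, 8).
For the simultaneous game, intersect best replies.
Row's best replies: c1→E; c2→C; c3→E.
Column's best replies: A→c3; B→c3; C→c1; D→c3; E→c1.
The unique mutual best reply is (E, c1), giving (6, 10).
Sequential outcome (D, c3) differs from the Nash profile (E, c1).

no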